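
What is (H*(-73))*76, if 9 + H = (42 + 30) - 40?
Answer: -127604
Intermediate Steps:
H = 23 (H = -9 + ((42 + 30) - 40) = -9 + (72 - 40) = -9 + 32 = 23)
(H*(-73))*76 = (23*(-73))*76 = -1679*76 = -127604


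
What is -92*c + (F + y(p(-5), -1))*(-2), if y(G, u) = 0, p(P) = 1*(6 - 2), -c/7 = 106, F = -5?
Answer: 68274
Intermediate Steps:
c = -742 (c = -7*106 = -742)
p(P) = 4 (p(P) = 1*4 = 4)
-92*c + (F + y(p(-5), -1))*(-2) = -92*(-742) + (-5 + 0)*(-2) = 68264 - 5*(-2) = 68264 + 10 = 68274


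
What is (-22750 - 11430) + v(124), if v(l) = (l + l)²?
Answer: 27324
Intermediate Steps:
v(l) = 4*l² (v(l) = (2*l)² = 4*l²)
(-22750 - 11430) + v(124) = (-22750 - 11430) + 4*124² = -34180 + 4*15376 = -34180 + 61504 = 27324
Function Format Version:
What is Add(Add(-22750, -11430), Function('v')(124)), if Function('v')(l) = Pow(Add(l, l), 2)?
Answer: 27324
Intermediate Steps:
Function('v')(l) = Mul(4, Pow(l, 2)) (Function('v')(l) = Pow(Mul(2, l), 2) = Mul(4, Pow(l, 2)))
Add(Add(-22750, -11430), Function('v')(124)) = Add(Add(-22750, -11430), Mul(4, Pow(124, 2))) = Add(-34180, Mul(4, 15376)) = Add(-34180, 61504) = 27324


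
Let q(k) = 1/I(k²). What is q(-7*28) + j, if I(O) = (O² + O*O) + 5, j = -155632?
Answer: -459360005504943/2951578117 ≈ -1.5563e+5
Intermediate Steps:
I(O) = 5 + 2*O² (I(O) = (O² + O²) + 5 = 2*O² + 5 = 5 + 2*O²)
q(k) = 1/(5 + 2*k⁴) (q(k) = 1/(5 + 2*(k²)²) = 1/(5 + 2*k⁴))
q(-7*28) + j = 1/(5 + 2*(-7*28)⁴) - 155632 = 1/(5 + 2*(-196)⁴) - 155632 = 1/(5 + 2*1475789056) - 155632 = 1/(5 + 2951578112) - 155632 = 1/2951578117 - 155632 = -459360005504943/2951578117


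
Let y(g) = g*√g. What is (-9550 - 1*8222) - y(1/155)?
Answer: -17772 - √155/24025 ≈ -17772.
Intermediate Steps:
y(g) = g^(3/2)
(-9550 - 1*8222) - y(1/155) = (-9550 - 1*8222) - (1/155)^(3/2) = (-9550 - 8222) - (1/155)^(3/2) = -17772 - √155/24025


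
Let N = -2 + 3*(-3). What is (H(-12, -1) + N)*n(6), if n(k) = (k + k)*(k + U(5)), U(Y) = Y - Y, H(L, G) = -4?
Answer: -1080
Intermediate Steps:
N = -11 (N = -2 - 9 = -11)
U(Y) = 0
n(k) = 2*k² (n(k) = (k + k)*(k + 0) = (2*k)*k = 2*k²)
(H(-12, -1) + N)*n(6) = (-4 - 11)*(2*6²) = -30*36 = -15*72 = -1080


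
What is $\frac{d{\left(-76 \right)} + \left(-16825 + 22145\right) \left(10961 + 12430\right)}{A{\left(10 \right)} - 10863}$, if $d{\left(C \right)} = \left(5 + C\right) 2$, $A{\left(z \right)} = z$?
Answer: $- \frac{124439978}{10853} \approx -11466.0$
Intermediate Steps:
$d{\left(C \right)} = 10 + 2 C$
$\frac{d{\left(-76 \right)} + \left(-16825 + 22145\right) \left(10961 + 12430\right)}{A{\left(10 \right)} - 10863} = \frac{\left(10 + 2 \left(-76\right)\right) + \left(-16825 + 22145\right) \left(10961 + 12430\right)}{10 - 10863} = \frac{\left(10 - 152\right) + 5320 \cdot 23391}{-10853} = \left(-142 + 124440120\right) \left(- \frac{1}{10853}\right) = 124439978 \left(- \frac{1}{10853}\right) = - \frac{124439978}{10853}$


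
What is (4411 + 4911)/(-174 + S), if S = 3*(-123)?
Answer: -9322/543 ≈ -17.168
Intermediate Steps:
S = -369
(4411 + 4911)/(-174 + S) = (4411 + 4911)/(-174 - 369) = 9322/(-543) = 9322*(-1/543) = -9322/543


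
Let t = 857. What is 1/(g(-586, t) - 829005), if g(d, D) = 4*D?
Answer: -1/825577 ≈ -1.2113e-6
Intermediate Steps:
1/(g(-586, t) - 829005) = 1/(4*857 - 829005) = 1/(3428 - 829005) = 1/(-825577) = -1/825577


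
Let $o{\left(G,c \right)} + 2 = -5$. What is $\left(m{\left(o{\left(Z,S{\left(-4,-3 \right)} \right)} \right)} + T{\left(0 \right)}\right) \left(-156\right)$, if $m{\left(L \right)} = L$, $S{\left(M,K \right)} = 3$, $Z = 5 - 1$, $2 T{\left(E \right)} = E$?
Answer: $1092$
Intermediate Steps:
$T{\left(E \right)} = \frac{E}{2}$
$Z = 4$ ($Z = 5 - 1 = 4$)
$o{\left(G,c \right)} = -7$ ($o{\left(G,c \right)} = -2 - 5 = -7$)
$\left(m{\left(o{\left(Z,S{\left(-4,-3 \right)} \right)} \right)} + T{\left(0 \right)}\right) \left(-156\right) = \left(-7 + \frac{1}{2} \cdot 0\right) \left(-156\right) = \left(-7 + 0\right) \left(-156\right) = \left(-7\right) \left(-156\right) = 1092$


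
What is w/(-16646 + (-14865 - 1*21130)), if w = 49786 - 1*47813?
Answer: -1973/52641 ≈ -0.037480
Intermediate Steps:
w = 1973 (w = 49786 - 47813 = 1973)
w/(-16646 + (-14865 - 1*21130)) = 1973/(-16646 + (-14865 - 1*21130)) = 1973/(-16646 + (-14865 - 21130)) = 1973/(-16646 - 35995) = 1973/(-52641) = 1973*(-1/52641) = -1973/52641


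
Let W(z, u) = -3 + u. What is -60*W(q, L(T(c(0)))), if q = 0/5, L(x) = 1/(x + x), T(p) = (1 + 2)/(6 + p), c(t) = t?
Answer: 120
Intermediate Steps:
T(p) = 3/(6 + p)
L(x) = 1/(2*x)
q = 0 (q = 0*(1/5) = 0)
-60*W(q, L(T(c(0)))) = -60*(-3 + 1/(2*((3/(6 + 0))))) = -60*(-3 + 1/(2*((3/6)))) = -60*(-3 + 1/(2*((3*(1/6))))) = -60*(-3 + 1/(2*(1/2))) = -60*(-3 + (1/2)*2) = -60*(-3 + 1) = -60*(-2) = 120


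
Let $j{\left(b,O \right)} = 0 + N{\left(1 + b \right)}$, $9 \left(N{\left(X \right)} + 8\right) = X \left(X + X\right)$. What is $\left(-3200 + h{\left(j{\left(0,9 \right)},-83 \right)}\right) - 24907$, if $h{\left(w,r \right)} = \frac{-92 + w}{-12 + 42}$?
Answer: $- \frac{3794894}{135} \approx -28110.0$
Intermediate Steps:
$N{\left(X \right)} = -8 + \frac{2 X^{2}}{9}$ ($N{\left(X \right)} = -8 + \frac{X \left(X + X\right)}{9} = -8 + \frac{X 2 X}{9} = -8 + \frac{2 X^{2}}{9}$)
$j{\left(b,O \right)} = -8 + \frac{2 \left(1 + b\right)^{2}}{9}$ ($j{\left(b,O \right)} = 0 + \left(-8 + \frac{2 \left(1 + b\right)^{2}}{9}\right) = -8 + \frac{2 \left(1 + b\right)^{2}}{9}$)
$h{\left(w,r \right)} = - \frac{46}{15} + \frac{w}{30}$ ($h{\left(w,r \right)} = \frac{-92 + w}{30} = \left(-92 + w\right) \frac{1}{30} = - \frac{46}{15} + \frac{w}{30}$)
$\left(-3200 + h{\left(j{\left(0,9 \right)},-83 \right)}\right) - 24907 = \left(-3200 - \left(\frac{46}{15} - \frac{-8 + \frac{2 \left(1 + 0\right)^{2}}{9}}{30}\right)\right) - 24907 = \left(-3200 - \left(\frac{46}{15} - \frac{-8 + \frac{2 \cdot 1^{2}}{9}}{30}\right)\right) - 24907 = \left(-3200 - \left(\frac{46}{15} - \frac{-8 + \frac{2}{9} \cdot 1}{30}\right)\right) - 24907 = \left(-3200 - \left(\frac{46}{15} - \frac{-8 + \frac{2}{9}}{30}\right)\right) - 24907 = \left(-3200 + \left(- \frac{46}{15} + \frac{1}{30} \left(- \frac{70}{9}\right)\right)\right) - 24907 = \left(-3200 - \frac{449}{135}\right) - 24907 = - \frac{432449}{135} - 24907 = - \frac{3794894}{135}$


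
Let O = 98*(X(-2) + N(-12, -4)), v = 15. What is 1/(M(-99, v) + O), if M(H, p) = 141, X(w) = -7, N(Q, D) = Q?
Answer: -1/1721 ≈ -0.00058106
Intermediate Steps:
O = -1862 (O = 98*(-7 - 12) = 98*(-19) = -1862)
1/(M(-99, v) + O) = 1/(141 - 1862) = 1/(-1721) = -1/1721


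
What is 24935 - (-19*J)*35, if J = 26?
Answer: 42225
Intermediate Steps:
24935 - (-19*J)*35 = 24935 - (-19*26)*35 = 24935 - (-494)*35 = 24935 - 1*(-17290) = 24935 + 17290 = 42225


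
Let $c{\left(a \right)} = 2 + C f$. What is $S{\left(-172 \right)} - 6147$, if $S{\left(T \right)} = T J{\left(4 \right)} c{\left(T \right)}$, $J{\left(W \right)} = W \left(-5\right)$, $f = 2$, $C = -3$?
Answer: $-19907$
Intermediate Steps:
$J{\left(W \right)} = - 5 W$
$c{\left(a \right)} = -4$ ($c{\left(a \right)} = 2 - 6 = -4$)
$S{\left(T \right)} = 80 T$ ($S{\left(T \right)} = T \left(\left(-5\right) 4\right) \left(-4\right) = T \left(-20\right) \left(-4\right) = - 20 T \left(-4\right) = 80 T$)
$S{\left(-172 \right)} - 6147 = 80 \left(-172\right) - 6147 = -13760 - 6147 = -19907$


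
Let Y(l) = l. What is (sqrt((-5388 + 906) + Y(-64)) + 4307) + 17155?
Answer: 21462 + I*sqrt(4546) ≈ 21462.0 + 67.424*I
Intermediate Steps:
(sqrt((-5388 + 906) + Y(-64)) + 4307) + 17155 = (sqrt((-5388 + 906) - 64) + 4307) + 17155 = (sqrt(-4482 - 64) + 4307) + 17155 = (sqrt(-4546) + 4307) + 17155 = (I*sqrt(4546) + 4307) + 17155 = (4307 + I*sqrt(4546)) + 17155 = 21462 + I*sqrt(4546)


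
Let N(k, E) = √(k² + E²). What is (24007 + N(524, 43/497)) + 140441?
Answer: 164448 + √67822745033/497 ≈ 1.6497e+5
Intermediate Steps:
N(k, E) = √(E² + k²)
(24007 + N(524, 43/497)) + 140441 = (24007 + √((43/497)² + 524²)) + 140441 = (24007 + √((43*(1/497))² + 274576)) + 140441 = (24007 + √((43/497)² + 274576)) + 140441 = (24007 + √(1849/247009 + 274576)) + 140441 = (24007 + √(67822745033/247009)) + 140441 = (24007 + √67822745033/497) + 140441 = 164448 + √67822745033/497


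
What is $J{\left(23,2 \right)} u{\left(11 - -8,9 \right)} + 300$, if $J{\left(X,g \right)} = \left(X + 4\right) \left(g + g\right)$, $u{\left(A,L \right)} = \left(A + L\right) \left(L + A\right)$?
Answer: $84972$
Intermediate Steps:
$u{\left(A,L \right)} = \left(A + L\right)^{2}$ ($u{\left(A,L \right)} = \left(A + L\right) \left(A + L\right) = \left(A + L\right)^{2}$)
$J{\left(X,g \right)} = 2 g \left(4 + X\right)$ ($J{\left(X,g \right)} = \left(4 + X\right) 2 g = 2 g \left(4 + X\right)$)
$J{\left(23,2 \right)} u{\left(11 - -8,9 \right)} + 300 = 2 \cdot 2 \left(4 + 23\right) \left(\left(11 - -8\right) + 9\right)^{2} + 300 = 2 \cdot 2 \cdot 27 \left(\left(11 + 8\right) + 9\right)^{2} + 300 = 108 \left(19 + 9\right)^{2} + 300 = 108 \cdot 28^{2} + 300 = 108 \cdot 784 + 300 = 84672 + 300 = 84972$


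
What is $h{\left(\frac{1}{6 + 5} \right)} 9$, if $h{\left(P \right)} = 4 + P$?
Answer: $\frac{405}{11} \approx 36.818$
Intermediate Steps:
$h{\left(\frac{1}{6 + 5} \right)} 9 = \left(4 + \frac{1}{6 + 5}\right) 9 = \left(4 + \frac{1}{11}\right) 9 = \frac{45}{11} \cdot 9 = \frac{405}{11}$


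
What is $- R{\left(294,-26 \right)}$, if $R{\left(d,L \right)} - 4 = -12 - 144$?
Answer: $152$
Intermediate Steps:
$R{\left(d,L \right)} = -152$ ($R{\left(d,L \right)} = 4 - 156 = -152$)
$- R{\left(294,-26 \right)} = \left(-1\right) \left(-152\right) = 152$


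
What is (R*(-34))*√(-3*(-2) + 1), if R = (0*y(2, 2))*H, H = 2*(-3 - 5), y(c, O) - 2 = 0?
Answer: 0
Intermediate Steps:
y(c, O) = 2 (y(c, O) = 2 + 0 = 2)
H = -16 (H = 2*(-8) = -16)
R = 0 (R = (0*2)*(-16) = 0*(-16) = 0)
(R*(-34))*√(-3*(-2) + 1) = (0*(-34))*√(-3*(-2) + 1) = 0*√(6 + 1) = 0*√7 = 0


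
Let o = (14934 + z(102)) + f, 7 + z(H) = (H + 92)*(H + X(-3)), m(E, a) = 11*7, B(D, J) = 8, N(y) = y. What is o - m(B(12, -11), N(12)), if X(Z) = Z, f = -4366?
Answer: 29690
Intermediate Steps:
m(E, a) = 77
z(H) = -7 + (-3 + H)*(92 + H) (z(H) = -7 + (H + 92)*(H - 3) = -7 + (92 + H)*(-3 + H) = -7 + (-3 + H)*(92 + H))
o = 29767 (o = (14934 + (-283 + 102² + 89*102)) - 4366 = (14934 + (-283 + 10404 + 9078)) - 4366 = (14934 + 19199) - 4366 = 34133 - 4366 = 29767)
o - m(B(12, -11), N(12)) = 29767 - 1*77 = 29767 - 77 = 29690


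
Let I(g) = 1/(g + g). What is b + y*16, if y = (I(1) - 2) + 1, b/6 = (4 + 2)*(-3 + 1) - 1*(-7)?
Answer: -38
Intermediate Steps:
b = -30 (b = 6*((4 + 2)*(-3 + 1) - 1*(-7)) = 6*(6*(-2) + 7) = 6*(-12 + 7) = 6*(-5) = -30)
I(g) = 1/(2*g)
y = -1/2 (y = ((1/2)/1 - 2) + 1 = ((1/2)*1 - 2) + 1 = (1/2 - 2) + 1 = -3/2 + 1 = -1/2 ≈ -0.50000)
b + y*16 = -30 - 1/2*16 = -30 - 8 = -38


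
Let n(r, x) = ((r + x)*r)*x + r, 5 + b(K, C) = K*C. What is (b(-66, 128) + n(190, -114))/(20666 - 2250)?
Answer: -1654423/18416 ≈ -89.836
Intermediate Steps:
b(K, C) = -5 + C*K (b(K, C) = -5 + K*C = -5 + C*K)
n(r, x) = r + r*x*(r + x) (n(r, x) = (r*(r + x))*x + r = r*x*(r + x) + r = r + r*x*(r + x))
(b(-66, 128) + n(190, -114))/(20666 - 2250) = ((-5 + 128*(-66)) + 190*(1 + (-114)² + 190*(-114)))/(20666 - 2250) = ((-5 - 8448) + 190*(1 + 12996 - 21660))/18416 = (-8453 + 190*(-8663))*(1/18416) = (-8453 - 1645970)*(1/18416) = -1654423*1/18416 = -1654423/18416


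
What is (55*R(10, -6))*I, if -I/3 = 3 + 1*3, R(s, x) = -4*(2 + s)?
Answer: 47520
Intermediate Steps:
R(s, x) = -8 - 4*s
I = -18 (I = -3*(3 + 1*3) = -3*(3 + 3) = -3*6 = -18)
(55*R(10, -6))*I = (55*(-8 - 4*10))*(-18) = (55*(-8 - 40))*(-18) = (55*(-48))*(-18) = -2640*(-18) = 47520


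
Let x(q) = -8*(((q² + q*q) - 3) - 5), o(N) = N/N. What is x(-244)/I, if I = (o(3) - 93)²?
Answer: -59532/529 ≈ -112.54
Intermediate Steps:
o(N) = 1
x(q) = 64 - 16*q² (x(q) = -8*(((q² + q²) - 3) - 5) = -8*((2*q² - 3) - 5) = -8*((-3 + 2*q²) - 5) = -8*(-8 + 2*q²) = 64 - 16*q²)
I = 8464 (I = (1 - 93)² = (-92)² = 8464)
x(-244)/I = (64 - 16*(-244)²)/8464 = (64 - 16*59536)*(1/8464) = (64 - 952576)*(1/8464) = -952512*1/8464 = -59532/529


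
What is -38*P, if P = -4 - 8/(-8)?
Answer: 114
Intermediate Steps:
P = -3 (P = -4 - 8*(-1)/8 = -4 - 4*(-¼) = -4 + 1 = -3)
-38*P = -38*(-3) = 114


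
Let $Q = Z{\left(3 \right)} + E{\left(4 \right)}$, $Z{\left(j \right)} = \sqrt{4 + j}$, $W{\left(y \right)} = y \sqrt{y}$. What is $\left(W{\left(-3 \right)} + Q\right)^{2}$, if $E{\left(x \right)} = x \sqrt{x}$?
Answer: $\left(8 + \sqrt{7} - 3 i \sqrt{3}\right)^{2} \approx 86.332 - 110.63 i$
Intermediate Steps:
$E{\left(x \right)} = x^{\frac{3}{2}}$
$W{\left(y \right)} = y^{\frac{3}{2}}$
$Q = 8 + \sqrt{7}$ ($Q = \sqrt{4 + 3} + 4^{\frac{3}{2}} = \sqrt{7} + 8 = 8 + \sqrt{7} \approx 10.646$)
$\left(W{\left(-3 \right)} + Q\right)^{2} = \left(\left(-3\right)^{\frac{3}{2}} + \left(8 + \sqrt{7}\right)\right)^{2} = \left(- 3 i \sqrt{3} + \left(8 + \sqrt{7}\right)\right)^{2} = \left(8 + \sqrt{7} - 3 i \sqrt{3}\right)^{2}$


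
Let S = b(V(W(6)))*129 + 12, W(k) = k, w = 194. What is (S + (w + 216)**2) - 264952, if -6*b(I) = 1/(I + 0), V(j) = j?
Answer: -1162123/12 ≈ -96844.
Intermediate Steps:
b(I) = -1/(6*I) (b(I) = -1/(6*(I + 0)) = -1/(6*I))
S = 101/12 (S = -1/6/6*129 + 12 = -1/6*1/6*129 + 12 = -1/36*129 + 12 = -43/12 + 12 = 101/12 ≈ 8.4167)
(S + (w + 216)**2) - 264952 = (101/12 + (194 + 216)**2) - 264952 = (101/12 + 410**2) - 264952 = (101/12 + 168100) - 264952 = 2017301/12 - 264952 = -1162123/12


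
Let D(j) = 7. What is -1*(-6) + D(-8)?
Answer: 13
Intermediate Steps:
-1*(-6) + D(-8) = -1*(-6) + 7 = 6 + 7 = 13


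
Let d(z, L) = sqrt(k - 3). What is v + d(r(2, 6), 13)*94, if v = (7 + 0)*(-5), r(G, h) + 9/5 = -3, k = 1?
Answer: -35 + 94*I*sqrt(2) ≈ -35.0 + 132.94*I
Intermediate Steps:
r(G, h) = -24/5 (r(G, h) = -9/5 - 3 = -24/5)
d(z, L) = I*sqrt(2) (d(z, L) = sqrt(1 - 3) = sqrt(-2) = I*sqrt(2))
v = -35 (v = 7*(-5) = -35)
v + d(r(2, 6), 13)*94 = -35 + (I*sqrt(2))*94 = -35 + 94*I*sqrt(2)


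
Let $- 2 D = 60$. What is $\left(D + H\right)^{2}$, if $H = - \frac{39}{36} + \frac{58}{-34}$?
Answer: $\frac{44742721}{41616} \approx 1075.1$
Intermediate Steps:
$D = -30$ ($D = \left(- \frac{1}{2}\right) 60 = -30$)
$H = - \frac{569}{204}$ ($H = \left(-39\right) \frac{1}{36} + 58 \left(- \frac{1}{34}\right) = - \frac{13}{12} - \frac{29}{17} = - \frac{569}{204} \approx -2.7892$)
$\left(D + H\right)^{2} = \left(-30 - \frac{569}{204}\right)^{2} = \left(- \frac{6689}{204}\right)^{2} = \frac{44742721}{41616}$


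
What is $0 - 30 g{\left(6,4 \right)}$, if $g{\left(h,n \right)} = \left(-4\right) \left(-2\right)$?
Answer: $-240$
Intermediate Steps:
$g{\left(h,n \right)} = 8$
$0 - 30 g{\left(6,4 \right)} = 0 - 240 = -240$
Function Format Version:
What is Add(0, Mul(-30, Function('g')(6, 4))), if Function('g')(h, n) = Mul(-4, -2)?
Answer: -240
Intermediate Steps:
Function('g')(h, n) = 8
Add(0, Mul(-30, Function('g')(6, 4))) = Add(0, Mul(-30, 8)) = Add(0, -240) = -240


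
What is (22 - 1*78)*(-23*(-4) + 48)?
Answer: -7840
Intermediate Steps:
(22 - 1*78)*(-23*(-4) + 48) = (22 - 78)*(92 + 48) = -56*140 = -7840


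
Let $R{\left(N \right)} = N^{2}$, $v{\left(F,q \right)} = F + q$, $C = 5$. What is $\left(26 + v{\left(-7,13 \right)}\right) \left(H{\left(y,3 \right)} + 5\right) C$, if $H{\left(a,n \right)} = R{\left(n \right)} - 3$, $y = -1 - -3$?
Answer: $1760$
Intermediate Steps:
$y = 2$ ($y = -1 + 3 = 2$)
$H{\left(a,n \right)} = -3 + n^{2}$ ($H{\left(a,n \right)} = n^{2} - 3 = -3 + n^{2}$)
$\left(26 + v{\left(-7,13 \right)}\right) \left(H{\left(y,3 \right)} + 5\right) C = \left(26 + \left(-7 + 13\right)\right) \left(\left(-3 + 3^{2}\right) + 5\right) 5 = \left(26 + 6\right) \left(\left(-3 + 9\right) + 5\right) 5 = 32 \left(6 + 5\right) 5 = 32 \cdot 11 \cdot 5 = 32 \cdot 55 = 1760$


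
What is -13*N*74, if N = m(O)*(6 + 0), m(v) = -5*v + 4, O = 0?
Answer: -23088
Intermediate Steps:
m(v) = 4 - 5*v
N = 24 (N = (4 - 5*0)*(6 + 0) = (4 + 0)*6 = 4*6 = 24)
-13*N*74 = -13*24*74 = -312*74 = -23088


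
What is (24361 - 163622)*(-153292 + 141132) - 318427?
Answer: 1693095333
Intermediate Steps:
(24361 - 163622)*(-153292 + 141132) - 318427 = -139261*(-12160) - 318427 = 1693413760 - 318427 = 1693095333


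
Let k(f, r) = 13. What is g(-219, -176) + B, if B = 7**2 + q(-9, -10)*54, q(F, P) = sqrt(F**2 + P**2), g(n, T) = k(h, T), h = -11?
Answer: 62 + 54*sqrt(181) ≈ 788.50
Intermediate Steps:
g(n, T) = 13
B = 49 + 54*sqrt(181) (B = 7**2 + sqrt((-9)**2 + (-10)**2)*54 = 49 + sqrt(81 + 100)*54 = 49 + sqrt(181)*54 = 49 + 54*sqrt(181) ≈ 775.50)
g(-219, -176) + B = 13 + (49 + 54*sqrt(181)) = 62 + 54*sqrt(181)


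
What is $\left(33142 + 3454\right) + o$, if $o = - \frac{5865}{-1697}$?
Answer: $\frac{62109277}{1697} \approx 36599.0$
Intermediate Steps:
$o = \frac{5865}{1697}$ ($o = \left(-5865\right) \left(- \frac{1}{1697}\right) = \frac{5865}{1697} \approx 3.4561$)
$\left(33142 + 3454\right) + o = \left(33142 + 3454\right) + \frac{5865}{1697} = 36596 + \frac{5865}{1697} = \frac{62109277}{1697}$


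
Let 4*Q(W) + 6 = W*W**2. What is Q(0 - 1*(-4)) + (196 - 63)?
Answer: 295/2 ≈ 147.50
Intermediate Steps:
Q(W) = -3/2 + W**3/4 (Q(W) = -3/2 + (W*W**2)/4 = -3/2 + W**3/4)
Q(0 - 1*(-4)) + (196 - 63) = (-3/2 + (0 - 1*(-4))**3/4) + (196 - 63) = (-3/2 + (0 + 4)**3/4) + 133 = (-3/2 + (1/4)*4**3) + 133 = (-3/2 + (1/4)*64) + 133 = (-3/2 + 16) + 133 = 29/2 + 133 = 295/2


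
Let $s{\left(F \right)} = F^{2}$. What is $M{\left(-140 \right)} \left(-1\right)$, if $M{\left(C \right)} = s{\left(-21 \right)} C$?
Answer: $61740$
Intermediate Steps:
$M{\left(C \right)} = 441 C$ ($M{\left(C \right)} = \left(-21\right)^{2} C = 441 C$)
$M{\left(-140 \right)} \left(-1\right) = 441 \left(-140\right) \left(-1\right) = \left(-61740\right) \left(-1\right) = 61740$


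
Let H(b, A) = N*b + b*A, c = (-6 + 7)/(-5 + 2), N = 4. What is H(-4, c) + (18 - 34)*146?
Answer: -7052/3 ≈ -2350.7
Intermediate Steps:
c = -⅓ (c = 1/(-3) = 1*(-⅓) = -⅓ ≈ -0.33333)
H(b, A) = 4*b + A*b (H(b, A) = 4*b + b*A = 4*b + A*b)
H(-4, c) + (18 - 34)*146 = -4*(4 - ⅓) + (18 - 34)*146 = -4*11/3 - 16*146 = -44/3 - 2336 = -7052/3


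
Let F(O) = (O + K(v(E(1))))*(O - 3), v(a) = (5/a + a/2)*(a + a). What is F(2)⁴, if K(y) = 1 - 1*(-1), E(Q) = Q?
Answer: 256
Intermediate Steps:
v(a) = 2*a*(a/2 + 5/a) (v(a) = (5/a + a*(½))*(2*a) = (5/a + a/2)*(2*a) = (a/2 + 5/a)*(2*a) = 2*a*(a/2 + 5/a))
K(y) = 2 (K(y) = 1 + 1 = 2)
F(O) = (-3 + O)*(2 + O) (F(O) = (O + 2)*(O - 3) = (2 + O)*(-3 + O) = (-3 + O)*(2 + O))
F(2)⁴ = (-6 + 2² - 1*2)⁴ = (-6 + 4 - 2)⁴ = (-4)⁴ = 256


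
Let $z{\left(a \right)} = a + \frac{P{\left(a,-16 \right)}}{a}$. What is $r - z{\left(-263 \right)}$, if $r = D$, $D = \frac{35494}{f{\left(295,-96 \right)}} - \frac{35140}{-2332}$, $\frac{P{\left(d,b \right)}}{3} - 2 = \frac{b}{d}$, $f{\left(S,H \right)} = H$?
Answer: $- \frac{177374988917}{1935625296} \approx -91.637$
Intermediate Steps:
$P{\left(d,b \right)} = 6 + \frac{3 b}{d}$ ($P{\left(d,b \right)} = 6 + 3 \frac{b}{d} = 6 + \frac{3 b}{d}$)
$D = - \frac{9924821}{27984}$ ($D = \frac{35494}{-96} - \frac{35140}{-2332} = 35494 \left(- \frac{1}{96}\right) - - \frac{8785}{583} = - \frac{17747}{48} + \frac{8785}{583} = - \frac{9924821}{27984} \approx -354.66$)
$z{\left(a \right)} = a + \frac{6 - \frac{48}{a}}{a}$ ($z{\left(a \right)} = a + \frac{6 + 3 \left(-16\right) \frac{1}{a}}{a} = a + \frac{6 - \frac{48}{a}}{a}$)
$r = - \frac{9924821}{27984} \approx -354.66$
$r - z{\left(-263 \right)} = - \frac{9924821}{27984} - \left(-263 - \frac{48}{69169} + \frac{6}{-263}\right) = - \frac{9924821}{27984} - \left(-263 - \frac{48}{69169} + 6 \left(- \frac{1}{263}\right)\right) = - \frac{9924821}{27984} - \left(-263 - \frac{48}{69169} - \frac{6}{263}\right) = - \frac{9924821}{27984} - - \frac{18193073}{69169} = - \frac{9924821}{27984} + \frac{18193073}{69169} = - \frac{177374988917}{1935625296}$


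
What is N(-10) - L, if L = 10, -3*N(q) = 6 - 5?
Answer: -31/3 ≈ -10.333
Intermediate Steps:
N(q) = -⅓ (N(q) = -(6 - 5)/3 = -⅓*1 = -⅓)
N(-10) - L = -⅓ - 1*10 = -⅓ - 10 = -31/3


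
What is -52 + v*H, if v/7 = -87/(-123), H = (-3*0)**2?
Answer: -52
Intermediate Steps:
H = 0 (H = 0**2 = 0)
v = 203/41 (v = 7*(-87/(-123)) = 7*(-87*(-1/123)) = 7*(29/41) = 203/41 ≈ 4.9512)
-52 + v*H = -52 + (203/41)*0 = -52 + 0 = -52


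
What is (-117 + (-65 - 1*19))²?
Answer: 40401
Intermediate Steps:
(-117 + (-65 - 1*19))² = (-117 + (-65 - 19))² = (-117 - 84)² = (-201)² = 40401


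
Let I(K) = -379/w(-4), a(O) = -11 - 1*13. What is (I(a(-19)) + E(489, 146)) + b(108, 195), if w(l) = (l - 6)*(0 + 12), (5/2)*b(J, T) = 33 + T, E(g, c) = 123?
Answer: 26083/120 ≈ 217.36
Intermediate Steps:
b(J, T) = 66/5 + 2*T/5 (b(J, T) = 2*(33 + T)/5 = 66/5 + 2*T/5)
a(O) = -24 (a(O) = -11 - 13 = -24)
w(l) = -72 + 12*l (w(l) = (-6 + l)*12 = -72 + 12*l)
I(K) = 379/120 (I(K) = -379/(-72 + 12*(-4)) = -379/(-72 - 48) = -379/(-120) = -379*(-1/120) = 379/120)
(I(a(-19)) + E(489, 146)) + b(108, 195) = (379/120 + 123) + (66/5 + (2/5)*195) = 15139/120 + (66/5 + 78) = 15139/120 + 456/5 = 26083/120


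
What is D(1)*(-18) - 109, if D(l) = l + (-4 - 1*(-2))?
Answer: -91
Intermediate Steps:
D(l) = -2 + l (D(l) = l + (-4 + 2) = l - 2 = -2 + l)
D(1)*(-18) - 109 = (-2 + 1)*(-18) - 109 = -1*(-18) - 109 = 18 - 109 = -91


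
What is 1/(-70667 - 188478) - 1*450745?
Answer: -116808313026/259145 ≈ -4.5075e+5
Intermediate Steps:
1/(-70667 - 188478) - 1*450745 = 1/(-259145) - 450745 = -1/259145 - 450745 = -116808313026/259145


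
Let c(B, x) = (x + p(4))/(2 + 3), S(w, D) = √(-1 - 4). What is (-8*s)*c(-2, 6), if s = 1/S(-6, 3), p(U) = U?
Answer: 16*I*√5/5 ≈ 7.1554*I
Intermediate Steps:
S(w, D) = I*√5 (S(w, D) = √(-5) = I*√5)
s = -I*√5/5 (s = 1/(I*√5) = -I*√5/5 ≈ -0.44721*I)
c(B, x) = ⅘ + x/5 (c(B, x) = (x + 4)/(2 + 3) = (4 + x)/5 = (4 + x)*(⅕) = ⅘ + x/5)
(-8*s)*c(-2, 6) = (-(-8)*I*√5/5)*(⅘ + (⅕)*6) = (8*I*√5/5)*(⅘ + 6/5) = (8*I*√5/5)*2 = 16*I*√5/5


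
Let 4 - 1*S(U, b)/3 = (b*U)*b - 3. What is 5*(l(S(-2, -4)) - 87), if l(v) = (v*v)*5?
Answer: 341790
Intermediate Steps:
S(U, b) = 21 - 3*U*b² (S(U, b) = 12 - 3*((b*U)*b - 3) = 12 - 3*((U*b)*b - 3) = 12 - 3*(U*b² - 3) = 12 - 3*(-3 + U*b²) = 12 + (9 - 3*U*b²) = 21 - 3*U*b²)
l(v) = 5*v² (l(v) = v²*5 = 5*v²)
5*(l(S(-2, -4)) - 87) = 5*(5*(21 - 3*(-2)*(-4)²)² - 87) = 5*(5*(21 - 3*(-2)*16)² - 87) = 5*(5*(21 + 96)² - 87) = 5*(5*117² - 87) = 5*(5*13689 - 87) = 5*(68445 - 87) = 5*68358 = 341790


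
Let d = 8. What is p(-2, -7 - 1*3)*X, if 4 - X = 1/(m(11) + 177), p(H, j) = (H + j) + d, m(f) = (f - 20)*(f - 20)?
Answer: -2062/129 ≈ -15.984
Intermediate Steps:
m(f) = (-20 + f)**2 (m(f) = (-20 + f)*(-20 + f) = (-20 + f)**2)
p(H, j) = 8 + H + j (p(H, j) = (H + j) + 8 = 8 + H + j)
X = 1031/258 (X = 4 - 1/((-20 + 11)**2 + 177) = 4 - 1/((-9)**2 + 177) = 4 - 1/(81 + 177) = 4 - 1/258 = 1031/258 ≈ 3.9961)
p(-2, -7 - 1*3)*X = (8 - 2 + (-7 - 1*3))*(1031/258) = (8 - 2 + (-7 - 3))*(1031/258) = (8 - 2 - 10)*(1031/258) = -4*1031/258 = -2062/129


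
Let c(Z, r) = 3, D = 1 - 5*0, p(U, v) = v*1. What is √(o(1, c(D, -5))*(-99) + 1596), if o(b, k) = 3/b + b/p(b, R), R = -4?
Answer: √5295/2 ≈ 36.383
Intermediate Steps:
p(U, v) = v
D = 1 (D = 1 + 0 = 1)
o(b, k) = 3/b - b/4 (o(b, k) = 3/b + b/(-4) = 3/b + b*(-¼) = 3/b - b/4)
√(o(1, c(D, -5))*(-99) + 1596) = √((3/1 - ¼*1)*(-99) + 1596) = √((3*1 - ¼)*(-99) + 1596) = √((3 - ¼)*(-99) + 1596) = √((11/4)*(-99) + 1596) = √(-1089/4 + 1596) = √(5295/4) = √5295/2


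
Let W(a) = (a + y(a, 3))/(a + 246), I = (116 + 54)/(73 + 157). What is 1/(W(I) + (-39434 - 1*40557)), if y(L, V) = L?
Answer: -5675/453948891 ≈ -1.2501e-5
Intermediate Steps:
I = 17/23 (I = 170/230 = 170*(1/230) = 17/23 ≈ 0.73913)
W(a) = 2*a/(246 + a) (W(a) = (a + a)/(a + 246) = (2*a)/(246 + a) = 2*a/(246 + a))
1/(W(I) + (-39434 - 1*40557)) = 1/(2*(17/23)/(246 + 17/23) + (-39434 - 1*40557)) = 1/(2*(17/23)/(5675/23) + (-39434 - 40557)) = 1/(2*(17/23)*(23/5675) - 79991) = 1/(34/5675 - 79991) = 1/(-453948891/5675) = -5675/453948891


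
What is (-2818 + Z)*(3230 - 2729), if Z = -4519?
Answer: -3675837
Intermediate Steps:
(-2818 + Z)*(3230 - 2729) = (-2818 - 4519)*(3230 - 2729) = -7337*501 = -3675837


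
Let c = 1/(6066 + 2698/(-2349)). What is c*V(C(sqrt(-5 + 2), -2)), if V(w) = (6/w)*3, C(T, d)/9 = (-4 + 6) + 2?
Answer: 2349/28492672 ≈ 8.2442e-5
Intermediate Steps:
C(T, d) = 36 (C(T, d) = 9*((-4 + 6) + 2) = 9*(2 + 2) = 9*4 = 36)
c = 2349/14246336 (c = 1/(6066 + 2698*(-1/2349)) = 1/(6066 - 2698/2349) = 1/(14246336/2349) = 2349/14246336 ≈ 0.00016488)
V(w) = 18/w
c*V(C(sqrt(-5 + 2), -2)) = 2349*(18/36)/14246336 = 2349*(18*(1/36))/14246336 = (2349/14246336)*(1/2) = 2349/28492672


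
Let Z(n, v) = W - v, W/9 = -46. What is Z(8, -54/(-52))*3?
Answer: -32373/26 ≈ -1245.1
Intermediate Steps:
W = -414 (W = 9*(-46) = -414)
Z(n, v) = -414 - v
Z(8, -54/(-52))*3 = (-414 - (-54)/(-52))*3 = (-414 - (-54)*(-1)/52)*3 = (-414 - 1*27/26)*3 = (-414 - 27/26)*3 = -10791/26*3 = -32373/26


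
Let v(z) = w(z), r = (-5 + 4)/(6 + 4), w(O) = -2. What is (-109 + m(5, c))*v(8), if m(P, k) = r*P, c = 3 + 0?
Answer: 219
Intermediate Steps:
r = -1/10 ≈ -0.10000
c = 3
m(P, k) = -P/10
v(z) = -2
(-109 + m(5, c))*v(8) = (-109 - 1/10*5)*(-2) = (-109 - 1/2)*(-2) = -219/2*(-2) = 219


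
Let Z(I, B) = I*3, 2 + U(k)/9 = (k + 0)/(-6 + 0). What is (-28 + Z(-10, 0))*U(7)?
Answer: 1653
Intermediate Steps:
U(k) = -18 - 3*k/2 (U(k) = -18 + 9*((k + 0)/(-6 + 0)) = -18 + 9*(k/(-6)) = -18 + 9*(k*(-1/6)) = -18 + 9*(-k/6) = -18 - 3*k/2)
Z(I, B) = 3*I
(-28 + Z(-10, 0))*U(7) = (-28 + 3*(-10))*(-18 - 3/2*7) = (-28 - 30)*(-18 - 21/2) = -58*(-57/2) = 1653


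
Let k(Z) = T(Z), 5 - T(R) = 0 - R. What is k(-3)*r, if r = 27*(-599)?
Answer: -32346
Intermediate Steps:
T(R) = 5 + R (T(R) = 5 - (0 - R) = 5 - (-1)*R = 5 + R)
k(Z) = 5 + Z
r = -16173
k(-3)*r = (5 - 3)*(-16173) = 2*(-16173) = -32346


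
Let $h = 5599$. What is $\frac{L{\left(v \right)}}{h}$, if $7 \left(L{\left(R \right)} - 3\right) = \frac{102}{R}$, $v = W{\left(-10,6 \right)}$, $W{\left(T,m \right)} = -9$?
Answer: $\frac{29}{117579} \approx 0.00024664$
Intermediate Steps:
$v = -9$
$L{\left(R \right)} = 3 + \frac{102}{7 R}$ ($L{\left(R \right)} = 3 + \frac{102 \frac{1}{R}}{7} = 3 + \frac{102}{7 R}$)
$\frac{L{\left(v \right)}}{h} = \frac{3 + \frac{102}{7 \left(-9\right)}}{5599} = \left(3 + \frac{102}{7} \left(- \frac{1}{9}\right)\right) \frac{1}{5599} = \left(3 - \frac{34}{21}\right) \frac{1}{5599} = \frac{29}{21} \cdot \frac{1}{5599} = \frac{29}{117579}$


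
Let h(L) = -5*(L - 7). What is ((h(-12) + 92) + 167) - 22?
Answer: 332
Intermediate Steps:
h(L) = 35 - 5*L (h(L) = -5*(-7 + L) = 35 - 5*L)
((h(-12) + 92) + 167) - 22 = (((35 - 5*(-12)) + 92) + 167) - 22 = (((35 + 60) + 92) + 167) - 22 = ((95 + 92) + 167) - 22 = (187 + 167) - 22 = 354 - 22 = 332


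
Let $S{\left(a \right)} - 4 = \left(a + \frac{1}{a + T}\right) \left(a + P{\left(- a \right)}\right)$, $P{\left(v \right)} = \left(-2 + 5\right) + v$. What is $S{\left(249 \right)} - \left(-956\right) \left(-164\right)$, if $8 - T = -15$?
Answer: $- \frac{42440973}{272} \approx -1.5603 \cdot 10^{5}$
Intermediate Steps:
$T = 23$ ($T = 8 - -15 = 8 + 15 = 23$)
$P{\left(v \right)} = 3 + v$
$S{\left(a \right)} = 4 + 3 a + \frac{3}{23 + a}$ ($S{\left(a \right)} = 4 + \left(a + \frac{1}{a + 23}\right) \left(a - \left(-3 + a\right)\right) = 4 + \left(a + \frac{1}{23 + a}\right) 3 = 4 + \left(3 a + \frac{3}{23 + a}\right) = 4 + 3 a + \frac{3}{23 + a}$)
$S{\left(249 \right)} - \left(-956\right) \left(-164\right) = \frac{95 + 3 \cdot 249^{2} + 73 \cdot 249}{23 + 249} - \left(-956\right) \left(-164\right) = \frac{95 + 3 \cdot 62001 + 18177}{272} - 156784 = \frac{95 + 186003 + 18177}{272} - 156784 = \frac{1}{272} \cdot 204275 - 156784 = \frac{204275}{272} - 156784 = - \frac{42440973}{272}$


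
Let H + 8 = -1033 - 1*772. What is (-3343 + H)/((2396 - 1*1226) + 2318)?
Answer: -1289/872 ≈ -1.4782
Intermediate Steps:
H = -1813 (H = -8 + (-1033 - 1*772) = -8 + (-1033 - 772) = -8 - 1805 = -1813)
(-3343 + H)/((2396 - 1*1226) + 2318) = (-3343 - 1813)/((2396 - 1*1226) + 2318) = -5156/((2396 - 1226) + 2318) = -5156/(1170 + 2318) = -5156/3488 = -5156*1/3488 = -1289/872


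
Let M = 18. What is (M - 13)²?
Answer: 25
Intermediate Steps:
(M - 13)² = (18 - 13)² = 5² = 25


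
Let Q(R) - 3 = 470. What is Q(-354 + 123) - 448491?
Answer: -448018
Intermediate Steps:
Q(R) = 473 (Q(R) = 3 + 470 = 473)
Q(-354 + 123) - 448491 = 473 - 448491 = -448018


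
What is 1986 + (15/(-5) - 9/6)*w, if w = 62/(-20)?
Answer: 39999/20 ≈ 1999.9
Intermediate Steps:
w = -31/10 (w = 62*(-1/20) = -31/10 ≈ -3.1000)
1986 + (15/(-5) - 9/6)*w = 1986 + (15/(-5) - 9/6)*(-31/10) = 1986 + (15*(-1/5) - 9*1/6)*(-31/10) = 1986 + (-3 - 3/2)*(-31/10) = 1986 - 9/2*(-31/10) = 1986 + 279/20 = 39999/20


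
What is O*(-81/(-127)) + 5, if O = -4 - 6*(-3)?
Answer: 1769/127 ≈ 13.929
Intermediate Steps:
O = 14 (O = -4 + 18 = 14)
O*(-81/(-127)) + 5 = 14*(-81/(-127)) + 5 = 14*(-81*(-1/127)) + 5 = 14*(81/127) + 5 = 1134/127 + 5 = 1769/127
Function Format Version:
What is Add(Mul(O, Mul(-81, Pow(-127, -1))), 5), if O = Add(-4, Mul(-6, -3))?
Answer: Rational(1769, 127) ≈ 13.929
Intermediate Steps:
O = 14 (O = Add(-4, 18) = 14)
Add(Mul(O, Mul(-81, Pow(-127, -1))), 5) = Add(Mul(14, Mul(-81, Pow(-127, -1))), 5) = Add(Mul(14, Mul(-81, Rational(-1, 127))), 5) = Add(Mul(14, Rational(81, 127)), 5) = Add(Rational(1134, 127), 5) = Rational(1769, 127)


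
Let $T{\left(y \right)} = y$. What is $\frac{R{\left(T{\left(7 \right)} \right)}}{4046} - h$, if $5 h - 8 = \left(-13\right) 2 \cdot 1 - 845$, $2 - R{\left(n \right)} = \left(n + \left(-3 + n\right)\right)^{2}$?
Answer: $\frac{29337}{170} \approx 172.57$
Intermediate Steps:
$R{\left(n \right)} = 2 - \left(-3 + 2 n\right)^{2}$ ($R{\left(n \right)} = 2 - \left(n + \left(-3 + n\right)\right)^{2} = 2 - \left(-3 + 2 n\right)^{2}$)
$h = - \frac{863}{5}$ ($h = \frac{8}{5} + \frac{\left(-13\right) 2 \cdot 1 - 845}{5} = \frac{8}{5} + \frac{\left(-26\right) 1 - 845}{5} = \frac{8}{5} + \frac{-26 - 845}{5} = \frac{8}{5} + \frac{1}{5} \left(-871\right) = \frac{8}{5} - \frac{871}{5} = - \frac{863}{5} \approx -172.6$)
$\frac{R{\left(T{\left(7 \right)} \right)}}{4046} - h = \frac{2 - \left(-3 + 2 \cdot 7\right)^{2}}{4046} - - \frac{863}{5} = \left(2 - \left(-3 + 14\right)^{2}\right) \frac{1}{4046} + \frac{863}{5} = \left(2 - 11^{2}\right) \frac{1}{4046} + \frac{863}{5} = \left(2 - 121\right) \frac{1}{4046} + \frac{863}{5} = \left(-119\right) \frac{1}{4046} + \frac{863}{5} = - \frac{1}{34} + \frac{863}{5} = \frac{29337}{170}$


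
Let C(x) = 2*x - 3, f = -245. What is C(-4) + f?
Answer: -256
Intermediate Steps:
C(x) = -3 + 2*x
C(-4) + f = (-3 + 2*(-4)) - 245 = (-3 - 8) - 245 = -11 - 245 = -256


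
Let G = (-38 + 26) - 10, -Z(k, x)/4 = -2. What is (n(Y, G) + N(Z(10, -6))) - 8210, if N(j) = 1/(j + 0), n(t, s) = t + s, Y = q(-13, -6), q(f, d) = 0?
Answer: -65855/8 ≈ -8231.9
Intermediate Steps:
Y = 0
Z(k, x) = 8 (Z(k, x) = -4*(-2) = 8)
G = -22 (G = -12 - 10 = -22)
n(t, s) = s + t
N(j) = 1/j
(n(Y, G) + N(Z(10, -6))) - 8210 = ((-22 + 0) + 1/8) - 8210 = (-22 + ⅛) - 8210 = -175/8 - 8210 = -65855/8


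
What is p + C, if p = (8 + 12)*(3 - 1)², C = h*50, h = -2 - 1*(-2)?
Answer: 80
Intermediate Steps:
h = 0 (h = -2 + 2 = 0)
C = 0 (C = 0*50 = 0)
p = 80 (p = 20*2² = 20*4 = 80)
p + C = 80 + 0 = 80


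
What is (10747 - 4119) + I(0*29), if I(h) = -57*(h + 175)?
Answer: -3347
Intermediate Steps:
I(h) = -9975 - 57*h (I(h) = -57*(175 + h) = -9975 - 57*h)
(10747 - 4119) + I(0*29) = (10747 - 4119) + (-9975 - 0*29) = 6628 + (-9975 - 57*0) = 6628 + (-9975 + 0) = 6628 - 9975 = -3347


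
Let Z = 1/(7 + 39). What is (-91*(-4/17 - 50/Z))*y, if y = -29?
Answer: -103195456/17 ≈ -6.0703e+6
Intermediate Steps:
Z = 1/46 ≈ 0.021739
(-91*(-4/17 - 50/Z))*y = -91*(-4/17 - 50/1/46)*(-29) = -91*(-4*1/17 - 50*46)*(-29) = -91*(-4/17 - 2300)*(-29) = -91*(-39104/17)*(-29) = (3558464/17)*(-29) = -103195456/17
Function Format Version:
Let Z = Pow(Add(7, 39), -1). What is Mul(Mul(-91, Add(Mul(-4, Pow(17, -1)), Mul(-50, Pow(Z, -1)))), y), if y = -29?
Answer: Rational(-103195456, 17) ≈ -6.0703e+6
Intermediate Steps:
Z = Rational(1, 46) (Z = Pow(46, -1) = Rational(1, 46) ≈ 0.021739)
Mul(Mul(-91, Add(Mul(-4, Pow(17, -1)), Mul(-50, Pow(Z, -1)))), y) = Mul(Mul(-91, Add(Mul(-4, Pow(17, -1)), Mul(-50, Pow(Rational(1, 46), -1)))), -29) = Mul(Mul(-91, Add(Mul(-4, Rational(1, 17)), Mul(-50, 46))), -29) = Mul(Mul(-91, Add(Rational(-4, 17), -2300)), -29) = Mul(Mul(-91, Rational(-39104, 17)), -29) = Mul(Rational(3558464, 17), -29) = Rational(-103195456, 17)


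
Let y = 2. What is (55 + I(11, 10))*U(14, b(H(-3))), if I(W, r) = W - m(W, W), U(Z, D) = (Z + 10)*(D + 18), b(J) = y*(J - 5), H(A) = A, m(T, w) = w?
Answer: 2640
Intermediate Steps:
b(J) = -10 + 2*J (b(J) = 2*(J - 5) = 2*(-5 + J) = -10 + 2*J)
U(Z, D) = (10 + Z)*(18 + D)
I(W, r) = 0 (I(W, r) = W - W = 0)
(55 + I(11, 10))*U(14, b(H(-3))) = (55 + 0)*(180 + 10*(-10 + 2*(-3)) + 18*14 + (-10 + 2*(-3))*14) = 55*(180 + 10*(-10 - 6) + 252 + (-10 - 6)*14) = 55*(180 + 10*(-16) + 252 - 16*14) = 55*(180 - 160 + 252 - 224) = 55*48 = 2640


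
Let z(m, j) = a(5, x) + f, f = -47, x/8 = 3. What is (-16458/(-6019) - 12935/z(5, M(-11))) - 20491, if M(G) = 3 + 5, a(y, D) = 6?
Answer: -382939842/18983 ≈ -20173.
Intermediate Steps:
x = 24 (x = 8*3 = 24)
M(G) = 8
z(m, j) = -41 (z(m, j) = 6 - 47 = -41)
(-16458/(-6019) - 12935/z(5, M(-11))) - 20491 = (-16458/(-6019) - 12935/(-41)) - 20491 = (-16458*(-1/6019) - 12935*(-1/41)) - 20491 = (1266/463 + 12935/41) - 20491 = 6040811/18983 - 20491 = -382939842/18983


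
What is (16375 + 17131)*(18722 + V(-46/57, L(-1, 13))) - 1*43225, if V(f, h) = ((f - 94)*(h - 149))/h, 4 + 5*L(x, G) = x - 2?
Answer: 16301890835/57 ≈ 2.8600e+8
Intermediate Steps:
L(x, G) = -6/5 + x/5 (L(x, G) = -⅘ + (x - 2)/5 = -⅘ + (-2 + x)/5 = -⅘ + (-⅖ + x/5) = -6/5 + x/5)
V(f, h) = (-149 + h)*(-94 + f)/h (V(f, h) = ((-94 + f)*(-149 + h))/h = ((-149 + h)*(-94 + f))/h = (-149 + h)*(-94 + f)/h)
(16375 + 17131)*(18722 + V(-46/57, L(-1, 13))) - 1*43225 = (16375 + 17131)*(18722 + (14006 - (-6854)/57 + (-6/5 + (⅕)*(-1))*(-94 - 46/57))/(-6/5 + (⅕)*(-1))) - 1*43225 = 33506*(18722 + (14006 - (-6854)/57 + (-6/5 - ⅕)*(-94 - 46*1/57))/(-6/5 - ⅕)) - 43225 = 33506*(18722 + (14006 - 149*(-46/57) - 7*(-94 - 46/57)/5)/(-7/5)) - 43225 = 33506*(18722 - 5*(14006 + 6854/57 - 7/5*(-5404/57))/7) - 43225 = 33506*(18722 - 5*(14006 + 6854/57 + 37828/285)/7) - 43225 = 33506*(18722 - 5/7*4063808/285) - 43225 = 33506*(18722 - 580544/57) - 43225 = 33506*(486610/57) - 43225 = 16304354660/57 - 43225 = 16301890835/57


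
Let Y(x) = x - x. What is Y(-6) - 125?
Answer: -125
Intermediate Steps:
Y(x) = 0
Y(-6) - 125 = 0 - 125 = -125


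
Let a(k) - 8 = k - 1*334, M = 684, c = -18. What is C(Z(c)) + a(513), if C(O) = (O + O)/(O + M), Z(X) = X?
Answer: 6917/37 ≈ 186.95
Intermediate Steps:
a(k) = -326 + k (a(k) = 8 + (k - 1*334) = 8 + (k - 334) = 8 + (-334 + k) = -326 + k)
C(O) = 2*O/(684 + O) (C(O) = (O + O)/(O + 684) = (2*O)/(684 + O) = 2*O/(684 + O))
C(Z(c)) + a(513) = 2*(-18)/(684 - 18) + (-326 + 513) = 2*(-18)/666 + 187 = 2*(-18)*(1/666) + 187 = -2/37 + 187 = 6917/37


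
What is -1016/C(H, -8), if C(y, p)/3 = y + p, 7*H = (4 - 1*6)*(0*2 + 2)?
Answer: 1778/45 ≈ 39.511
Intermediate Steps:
H = -4/7 (H = ((4 - 1*6)*(0*2 + 2))/7 = ((4 - 6)*(0 + 2))/7 = (-2*2)/7 = (1/7)*(-4) = -4/7 ≈ -0.57143)
C(y, p) = 3*p + 3*y (C(y, p) = 3*(y + p) = 3*(p + y) = 3*p + 3*y)
-1016/C(H, -8) = -1016/(3*(-8) + 3*(-4/7)) = -1016/(-24 - 12/7) = -1016/(-180/7) = -1016*(-7/180) = 1778/45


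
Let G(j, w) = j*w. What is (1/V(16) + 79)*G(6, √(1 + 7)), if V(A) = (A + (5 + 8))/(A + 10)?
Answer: 27804*√2/29 ≈ 1355.9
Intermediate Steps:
V(A) = (13 + A)/(10 + A) (V(A) = (A + 13)/(10 + A) = (13 + A)/(10 + A))
(1/V(16) + 79)*G(6, √(1 + 7)) = (1/((13 + 16)/(10 + 16)) + 79)*(6*√(1 + 7)) = (1/(29/26) + 79)*(6*√8) = (1/((1/26)*29) + 79)*(6*(2*√2)) = (1/(29/26) + 79)*(12*√2) = (26/29 + 79)*(12*√2) = 2317*(12*√2)/29 = 27804*√2/29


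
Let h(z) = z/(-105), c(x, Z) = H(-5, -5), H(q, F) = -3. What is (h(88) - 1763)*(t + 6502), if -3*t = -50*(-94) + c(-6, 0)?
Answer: -2742671227/315 ≈ -8.7069e+6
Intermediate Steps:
c(x, Z) = -3
h(z) = -z/105 (h(z) = z*(-1/105) = -z/105)
t = -4697/3 (t = -(-50*(-94) - 3)/3 = -(4700 - 3)/3 = -1/3*4697 = -4697/3 ≈ -1565.7)
(h(88) - 1763)*(t + 6502) = (-1/105*88 - 1763)*(-4697/3 + 6502) = (-88/105 - 1763)*(14809/3) = -185203/105*14809/3 = -2742671227/315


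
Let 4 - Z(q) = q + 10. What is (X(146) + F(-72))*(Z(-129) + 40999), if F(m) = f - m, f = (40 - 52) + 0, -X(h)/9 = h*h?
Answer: -7886541648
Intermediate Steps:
X(h) = -9*h² (X(h) = -9*h*h = -9*h²)
Z(q) = -6 - q (Z(q) = 4 - (q + 10) = 4 - (10 + q) = 4 + (-10 - q) = -6 - q)
f = -12 (f = -12 + 0 = -12)
F(m) = -12 - m
(X(146) + F(-72))*(Z(-129) + 40999) = (-9*146² + (-12 - 1*(-72)))*((-6 - 1*(-129)) + 40999) = (-9*21316 + (-12 + 72))*((-6 + 129) + 40999) = (-191844 + 60)*(123 + 40999) = -191784*41122 = -7886541648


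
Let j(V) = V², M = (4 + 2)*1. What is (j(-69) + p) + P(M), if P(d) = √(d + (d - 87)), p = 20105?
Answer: 24866 + 5*I*√3 ≈ 24866.0 + 8.6602*I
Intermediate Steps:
M = 6 (M = 6*1 = 6)
P(d) = √(-87 + 2*d) (P(d) = √(d + (-87 + d)) = √(-87 + 2*d))
(j(-69) + p) + P(M) = ((-69)² + 20105) + √(-87 + 2*6) = (4761 + 20105) + √(-87 + 12) = 24866 + √(-75) = 24866 + 5*I*√3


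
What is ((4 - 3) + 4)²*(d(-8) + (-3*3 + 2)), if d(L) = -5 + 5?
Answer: -175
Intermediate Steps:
d(L) = 0
((4 - 3) + 4)²*(d(-8) + (-3*3 + 2)) = ((4 - 3) + 4)²*(0 + (-3*3 + 2)) = (1 + 4)²*(0 + (-9 + 2)) = 5²*(0 - 7) = 25*(-7) = -175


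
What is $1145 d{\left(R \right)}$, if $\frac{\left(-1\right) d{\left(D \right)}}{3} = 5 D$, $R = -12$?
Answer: $206100$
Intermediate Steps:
$d{\left(D \right)} = - 15 D$ ($d{\left(D \right)} = - 3 \cdot 5 D = - 15 D$)
$1145 d{\left(R \right)} = 1145 \left(\left(-15\right) \left(-12\right)\right) = 1145 \cdot 180 = 206100$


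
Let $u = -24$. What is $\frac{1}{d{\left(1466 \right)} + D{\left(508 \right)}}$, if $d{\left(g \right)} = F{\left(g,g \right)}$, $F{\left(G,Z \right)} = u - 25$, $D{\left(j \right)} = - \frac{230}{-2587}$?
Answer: $- \frac{2587}{126533} \approx -0.020445$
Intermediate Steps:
$D{\left(j \right)} = \frac{230}{2587}$ ($D{\left(j \right)} = \left(-230\right) \left(- \frac{1}{2587}\right) = \frac{230}{2587}$)
$F{\left(G,Z \right)} = -49$ ($F{\left(G,Z \right)} = -24 - 25 = -49$)
$d{\left(g \right)} = -49$
$\frac{1}{d{\left(1466 \right)} + D{\left(508 \right)}} = \frac{1}{-49 + \frac{230}{2587}} = \frac{1}{- \frac{126533}{2587}} = - \frac{2587}{126533}$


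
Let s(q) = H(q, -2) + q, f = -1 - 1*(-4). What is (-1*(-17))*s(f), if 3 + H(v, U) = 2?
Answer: 34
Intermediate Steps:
H(v, U) = -1 (H(v, U) = -3 + 2 = -1)
f = 3 (f = -1 + 4 = 3)
s(q) = -1 + q
(-1*(-17))*s(f) = (-1*(-17))*(-1 + 3) = 17*2 = 34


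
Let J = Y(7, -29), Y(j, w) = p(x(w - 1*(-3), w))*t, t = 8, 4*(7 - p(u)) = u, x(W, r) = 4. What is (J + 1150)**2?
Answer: 1435204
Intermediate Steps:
p(u) = 7 - u/4
Y(j, w) = 48 (Y(j, w) = (7 - 1/4*4)*8 = (7 - 1)*8 = 6*8 = 48)
J = 48
(J + 1150)**2 = (48 + 1150)**2 = 1198**2 = 1435204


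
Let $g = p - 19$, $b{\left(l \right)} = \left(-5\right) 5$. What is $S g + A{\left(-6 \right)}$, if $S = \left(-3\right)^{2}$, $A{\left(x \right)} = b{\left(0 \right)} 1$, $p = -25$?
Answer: $-421$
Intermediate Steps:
$b{\left(l \right)} = -25$
$A{\left(x \right)} = -25$ ($A{\left(x \right)} = \left(-25\right) 1 = -25$)
$S = 9$
$g = -44$ ($g = -25 - 19 = -44$)
$S g + A{\left(-6 \right)} = 9 \left(-44\right) - 25 = -396 - 25 = -421$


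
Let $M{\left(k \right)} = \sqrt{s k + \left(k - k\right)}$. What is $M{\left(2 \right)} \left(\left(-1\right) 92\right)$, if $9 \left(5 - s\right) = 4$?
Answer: $- \frac{92 \sqrt{82}}{3} \approx -277.7$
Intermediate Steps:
$s = \frac{41}{9}$ ($s = 5 - \frac{4}{9} = \frac{41}{9} \approx 4.5556$)
$M{\left(k \right)} = \frac{\sqrt{41} \sqrt{k}}{3}$ ($M{\left(k \right)} = \sqrt{\frac{41 k}{9} + \left(k - k\right)} = \sqrt{\frac{41 k}{9} + 0} = \sqrt{\frac{41 k}{9}} = \frac{\sqrt{41} \sqrt{k}}{3}$)
$M{\left(2 \right)} \left(\left(-1\right) 92\right) = \frac{\sqrt{41} \sqrt{2}}{3} \left(\left(-1\right) 92\right) = \frac{\sqrt{82}}{3} \left(-92\right) = - \frac{92 \sqrt{82}}{3}$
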